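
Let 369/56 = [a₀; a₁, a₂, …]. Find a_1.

369 = 6·56 + 33   →  a_0 = 6
56 = 1·33 + 23   →  a_1 = 1

1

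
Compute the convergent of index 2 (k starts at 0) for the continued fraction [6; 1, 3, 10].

27/4

Using pₖ = aₖpₖ₋₁ + pₖ₋₂, qₖ = aₖqₖ₋₁ + qₖ₋₂ (with p₋₁=1, p₋₂=0, q₋₁=0, q₋₂=1):
  k=0: a=6, p=6, q=1
  k=1: a=1, p=7, q=1
  k=2: a=3, p=27, q=4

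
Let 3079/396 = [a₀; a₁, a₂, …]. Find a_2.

3

3079 = 7·396 + 307   →  a_0 = 7
396 = 1·307 + 89   →  a_1 = 1
307 = 3·89 + 40   →  a_2 = 3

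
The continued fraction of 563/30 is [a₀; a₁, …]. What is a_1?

1

563 = 18·30 + 23   →  a_0 = 18
30 = 1·23 + 7   →  a_1 = 1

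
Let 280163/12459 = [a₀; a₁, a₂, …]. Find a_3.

280163 = 22·12459 + 6065   →  a_0 = 22
12459 = 2·6065 + 329   →  a_1 = 2
6065 = 18·329 + 143   →  a_2 = 18
329 = 2·143 + 43   →  a_3 = 2

2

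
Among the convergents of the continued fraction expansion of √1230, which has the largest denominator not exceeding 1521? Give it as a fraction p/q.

√1230 = [35; 14, 70, …] (period length 2).
Convergents:
  p_0/q_0 = 35/1
  p_1/q_1 = 491/14
  p_2/q_2 = 34405/981
  p_3/q_3 = 482161/13748
q_2 = 981 ≤ 1521 < 13748 = q_3, so the answer is 34405/981.

34405/981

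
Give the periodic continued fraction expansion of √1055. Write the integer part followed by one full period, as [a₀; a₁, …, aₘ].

a₀ = ⌊√1055⌋ = 32.
With m₀=0, d₀=1 and mₖ₊₁ = dₖaₖ − mₖ, dₖ₊₁ = (n − mₖ₊₁²)/dₖ, aₖ₊₁ = ⌊(a₀+mₖ₊₁)/dₖ₊₁⌋:
  k=1: m=32, d=31, a=2
  k=2: m=30, d=5, a=12
  k=3: m=30, d=31, a=2
  k=4: m=32, d=1, a=64
d=1 and a=2a₀=64 at k=4, so the next step gives (m, d) = (32, 31) again — its k=1 value — and the period has length 4.

[32; 2, 12, 2, 64]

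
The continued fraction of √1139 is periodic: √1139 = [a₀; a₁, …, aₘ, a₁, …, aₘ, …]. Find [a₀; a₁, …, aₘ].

a₀ = ⌊√1139⌋ = 33.

[33; 1, 2, 1, 66]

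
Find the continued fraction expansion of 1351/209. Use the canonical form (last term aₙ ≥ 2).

1351 = 6×209 + 97
209 = 2×97 + 15
97 = 6×15 + 7
15 = 2×7 + 1
7 = 7×1 + 0  (stop)
So 1351/209 = [6; 2, 6, 2, 7].

[6; 2, 6, 2, 7]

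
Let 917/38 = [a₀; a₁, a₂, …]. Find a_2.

1

917 = 24·38 + 5   →  a_0 = 24
38 = 7·5 + 3   →  a_1 = 7
5 = 1·3 + 2   →  a_2 = 1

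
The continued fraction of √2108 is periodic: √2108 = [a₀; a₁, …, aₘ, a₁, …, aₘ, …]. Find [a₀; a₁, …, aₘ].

[45; 1, 10, 2, 22, 2, 10, 1, 90]

a₀ = ⌊√2108⌋ = 45.
With m₀=0, d₀=1 and mₖ₊₁ = dₖaₖ − mₖ, dₖ₊₁ = (n − mₖ₊₁²)/dₖ, aₖ₊₁ = ⌊(a₀+mₖ₊₁)/dₖ₊₁⌋:
  k=1: m=45, d=83, a=1
  k=2: m=38, d=8, a=10
  k=3: m=42, d=43, a=2
  k=4: m=44, d=4, a=22
  k=5: m=44, d=43, a=2
  k=6: m=42, d=8, a=10
  k=7: m=38, d=83, a=1
  k=8: m=45, d=1, a=90
d=1 and a=2a₀=90 at k=8, so the next step gives (m, d) = (45, 83) again — its k=1 value — and the period has length 8.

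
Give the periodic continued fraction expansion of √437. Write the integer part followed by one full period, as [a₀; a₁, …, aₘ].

[20; 1, 9, 2, 9, 1, 40]

a₀ = ⌊√437⌋ = 20.
With m₀=0, d₀=1 and mₖ₊₁ = dₖaₖ − mₖ, dₖ₊₁ = (n − mₖ₊₁²)/dₖ, aₖ₊₁ = ⌊(a₀+mₖ₊₁)/dₖ₊₁⌋:
  k=1: m=20, d=37, a=1
  k=2: m=17, d=4, a=9
  k=3: m=19, d=19, a=2
  k=4: m=19, d=4, a=9
  k=5: m=17, d=37, a=1
  k=6: m=20, d=1, a=40
d=1 and a=2a₀=40 at k=6, so the next step gives (m, d) = (20, 37) again — its k=1 value — and the period has length 6.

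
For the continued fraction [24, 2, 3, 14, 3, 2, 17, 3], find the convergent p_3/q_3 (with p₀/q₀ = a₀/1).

2443/100

Using pₖ = aₖpₖ₋₁ + pₖ₋₂, qₖ = aₖqₖ₋₁ + qₖ₋₂ (with p₋₁=1, p₋₂=0, q₋₁=0, q₋₂=1):
  k=0: a=24, p=24, q=1
  k=1: a=2, p=49, q=2
  k=2: a=3, p=171, q=7
  k=3: a=14, p=2443, q=100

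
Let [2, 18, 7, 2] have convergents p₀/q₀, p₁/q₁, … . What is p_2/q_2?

Using pₖ = aₖpₖ₋₁ + pₖ₋₂, qₖ = aₖqₖ₋₁ + qₖ₋₂ (with p₋₁=1, p₋₂=0, q₋₁=0, q₋₂=1):
  k=0: a=2, p=2, q=1
  k=1: a=18, p=37, q=18
  k=2: a=7, p=261, q=127

261/127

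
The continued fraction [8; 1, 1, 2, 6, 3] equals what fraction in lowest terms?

868/101

Using pₖ = aₖpₖ₋₁ + pₖ₋₂ and qₖ = aₖqₖ₋₁ + qₖ₋₂:
  k=0: a=8, p=8, q=1
  k=1: a=1, p=9, q=1
  k=2: a=1, p=17, q=2
  k=3: a=2, p=43, q=5
  k=4: a=6, p=275, q=32
  k=5: a=3, p=868, q=101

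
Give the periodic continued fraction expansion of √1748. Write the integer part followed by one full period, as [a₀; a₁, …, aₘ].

[41; 1, 4, 4, 4, 1, 82]

a₀ = ⌊√1748⌋ = 41.
With m₀=0, d₀=1 and mₖ₊₁ = dₖaₖ − mₖ, dₖ₊₁ = (n − mₖ₊₁²)/dₖ, aₖ₊₁ = ⌊(a₀+mₖ₊₁)/dₖ₊₁⌋:
  k=1: m=41, d=67, a=1
  k=2: m=26, d=16, a=4
  k=3: m=38, d=19, a=4
  k=4: m=38, d=16, a=4
  k=5: m=26, d=67, a=1
  k=6: m=41, d=1, a=82
d=1 and a=2a₀=82 at k=6, so the next step gives (m, d) = (41, 67) again — its k=1 value — and the period has length 6.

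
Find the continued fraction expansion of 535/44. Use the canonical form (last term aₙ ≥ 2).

535 = 12*44 + 7
44 = 6*7 + 2
7 = 3*2 + 1
2 = 2*1 + 0  (stop)
So 535/44 = [12; 6, 3, 2].

[12; 6, 3, 2]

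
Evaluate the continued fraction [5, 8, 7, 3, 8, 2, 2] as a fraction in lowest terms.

39974/7803

Fold from the inside: start with 2/1.
  2 + 1/2 = 5/2
  8 + 2/5 = 42/5
  3 + 5/42 = 131/42
  7 + 42/131 = 959/131
  8 + 131/959 = 7803/959
  5 + 959/7803 = 39974/7803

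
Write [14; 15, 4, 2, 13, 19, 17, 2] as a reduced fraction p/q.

17348748/1233409

Using pₖ = aₖpₖ₋₁ + pₖ₋₂ and qₖ = aₖqₖ₋₁ + qₖ₋₂:
  k=0: a=14, p=14, q=1
  k=1: a=15, p=211, q=15
  k=2: a=4, p=858, q=61
  k=3: a=2, p=1927, q=137
  k=4: a=13, p=25909, q=1842
  k=5: a=19, p=494198, q=35135
  k=6: a=17, p=8427275, q=599137
  k=7: a=2, p=17348748, q=1233409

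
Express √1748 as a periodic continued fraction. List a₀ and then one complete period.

[41; 1, 4, 4, 4, 1, 82]

a₀ = ⌊√1748⌋ = 41.
With m₀=0, d₀=1 and mₖ₊₁ = dₖaₖ − mₖ, dₖ₊₁ = (n − mₖ₊₁²)/dₖ, aₖ₊₁ = ⌊(a₀+mₖ₊₁)/dₖ₊₁⌋:
  k=1: m=41, d=67, a=1
  k=2: m=26, d=16, a=4
  k=3: m=38, d=19, a=4
  k=4: m=38, d=16, a=4
  k=5: m=26, d=67, a=1
  k=6: m=41, d=1, a=82
d=1 and a=2a₀=82 at k=6, so the next step gives (m, d) = (41, 67) again — its k=1 value — and the period has length 6.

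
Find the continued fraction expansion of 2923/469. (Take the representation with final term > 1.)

[6; 4, 3, 3, 3, 3]

2923 = 6*469 + 109
469 = 4*109 + 33
109 = 3*33 + 10
33 = 3*10 + 3
10 = 3*3 + 1
3 = 3*1 + 0  (stop)
So 2923/469 = [6; 4, 3, 3, 3, 3].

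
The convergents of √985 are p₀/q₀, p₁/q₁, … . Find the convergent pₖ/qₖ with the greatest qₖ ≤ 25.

√985 = [31; 2, 1, 1, 2, 62, …] (period length 5).
Convergents:
  p_0/q_0 = 31/1
  p_1/q_1 = 63/2
  p_2/q_2 = 94/3
  p_3/q_3 = 157/5
  p_4/q_4 = 408/13
  p_5/q_5 = 25453/811
q_4 = 13 ≤ 25 < 811 = q_5, so the answer is 408/13.

408/13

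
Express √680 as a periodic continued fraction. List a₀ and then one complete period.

[26; 13, 52]

a₀ = ⌊√680⌋ = 26.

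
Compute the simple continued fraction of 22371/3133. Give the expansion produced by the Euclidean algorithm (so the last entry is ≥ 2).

[7; 7, 8, 3, 3, 5]

22371 = 7·3133 + 440
3133 = 7·440 + 53
440 = 8·53 + 16
53 = 3·16 + 5
16 = 3·5 + 1
5 = 5·1 + 0  (stop)
So 22371/3133 = [7; 7, 8, 3, 3, 5].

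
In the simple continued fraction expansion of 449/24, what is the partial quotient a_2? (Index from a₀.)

2

449 = 18·24 + 17   →  a_0 = 18
24 = 1·17 + 7   →  a_1 = 1
17 = 2·7 + 3   →  a_2 = 2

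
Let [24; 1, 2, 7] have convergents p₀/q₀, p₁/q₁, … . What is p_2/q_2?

74/3

Using pₖ = aₖpₖ₋₁ + pₖ₋₂, qₖ = aₖqₖ₋₁ + qₖ₋₂ (with p₋₁=1, p₋₂=0, q₋₁=0, q₋₂=1):
  k=0: a=24, p=24, q=1
  k=1: a=1, p=25, q=1
  k=2: a=2, p=74, q=3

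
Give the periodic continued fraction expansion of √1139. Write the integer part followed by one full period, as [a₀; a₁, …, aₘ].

[33; 1, 2, 1, 66]

a₀ = ⌊√1139⌋ = 33.
With m₀=0, d₀=1 and mₖ₊₁ = dₖaₖ − mₖ, dₖ₊₁ = (n − mₖ₊₁²)/dₖ, aₖ₊₁ = ⌊(a₀+mₖ₊₁)/dₖ₊₁⌋:
  k=1: m=33, d=50, a=1
  k=2: m=17, d=17, a=2
  k=3: m=17, d=50, a=1
  k=4: m=33, d=1, a=66
d=1 and a=2a₀=66 at k=4, so the next step gives (m, d) = (33, 50) again — its k=1 value — and the period has length 4.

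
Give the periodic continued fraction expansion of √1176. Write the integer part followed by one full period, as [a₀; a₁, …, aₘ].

[34; 3, 2, 2, 2, 3, 68]

a₀ = ⌊√1176⌋ = 34.
With m₀=0, d₀=1 and mₖ₊₁ = dₖaₖ − mₖ, dₖ₊₁ = (n − mₖ₊₁²)/dₖ, aₖ₊₁ = ⌊(a₀+mₖ₊₁)/dₖ₊₁⌋:
  k=1: m=34, d=20, a=3
  k=2: m=26, d=25, a=2
  k=3: m=24, d=24, a=2
  k=4: m=24, d=25, a=2
  k=5: m=26, d=20, a=3
  k=6: m=34, d=1, a=68
d=1 and a=2a₀=68 at k=6, so the next step gives (m, d) = (34, 20) again — its k=1 value — and the period has length 6.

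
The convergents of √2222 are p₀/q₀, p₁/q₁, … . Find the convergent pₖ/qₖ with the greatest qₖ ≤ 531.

9899/210

√2222 = [47; 7, 4, 7, 94, …] (period length 4).
Convergents:
  p_0/q_0 = 47/1
  p_1/q_1 = 330/7
  p_2/q_2 = 1367/29
  p_3/q_3 = 9899/210
  p_4/q_4 = 931873/19769
q_3 = 210 ≤ 531 < 19769 = q_4, so the answer is 9899/210.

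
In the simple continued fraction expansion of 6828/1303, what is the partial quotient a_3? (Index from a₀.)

6828 = 5·1303 + 313   →  a_0 = 5
1303 = 4·313 + 51   →  a_1 = 4
313 = 6·51 + 7   →  a_2 = 6
51 = 7·7 + 2   →  a_3 = 7

7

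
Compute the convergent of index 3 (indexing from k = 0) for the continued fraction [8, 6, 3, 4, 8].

Using pₖ = aₖpₖ₋₁ + pₖ₋₂, qₖ = aₖqₖ₋₁ + qₖ₋₂ (with p₋₁=1, p₋₂=0, q₋₁=0, q₋₂=1):
  k=0: a=8, p=8, q=1
  k=1: a=6, p=49, q=6
  k=2: a=3, p=155, q=19
  k=3: a=4, p=669, q=82

669/82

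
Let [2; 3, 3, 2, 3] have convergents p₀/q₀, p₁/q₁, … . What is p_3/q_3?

Using pₖ = aₖpₖ₋₁ + pₖ₋₂, qₖ = aₖqₖ₋₁ + qₖ₋₂ (with p₋₁=1, p₋₂=0, q₋₁=0, q₋₂=1):
  k=0: a=2, p=2, q=1
  k=1: a=3, p=7, q=3
  k=2: a=3, p=23, q=10
  k=3: a=2, p=53, q=23

53/23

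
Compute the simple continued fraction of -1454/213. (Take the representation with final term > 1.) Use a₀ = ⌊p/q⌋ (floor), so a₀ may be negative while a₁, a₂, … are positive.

[-7; 5, 1, 3, 9]

-1454 = -7*213 + 37
213 = 5*37 + 28
37 = 1*28 + 9
28 = 3*9 + 1
9 = 9*1 + 0  (stop)
So -1454/213 = [-7; 5, 1, 3, 9].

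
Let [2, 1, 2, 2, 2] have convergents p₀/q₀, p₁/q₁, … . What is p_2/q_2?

8/3

Using pₖ = aₖpₖ₋₁ + pₖ₋₂, qₖ = aₖqₖ₋₁ + qₖ₋₂ (with p₋₁=1, p₋₂=0, q₋₁=0, q₋₂=1):
  k=0: a=2, p=2, q=1
  k=1: a=1, p=3, q=1
  k=2: a=2, p=8, q=3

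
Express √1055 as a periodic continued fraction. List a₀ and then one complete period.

a₀ = ⌊√1055⌋ = 32.
With m₀=0, d₀=1 and mₖ₊₁ = dₖaₖ − mₖ, dₖ₊₁ = (n − mₖ₊₁²)/dₖ, aₖ₊₁ = ⌊(a₀+mₖ₊₁)/dₖ₊₁⌋:
  k=1: m=32, d=31, a=2
  k=2: m=30, d=5, a=12
  k=3: m=30, d=31, a=2
  k=4: m=32, d=1, a=64
d=1 and a=2a₀=64 at k=4, so the next step gives (m, d) = (32, 31) again — its k=1 value — and the period has length 4.

[32; 2, 12, 2, 64]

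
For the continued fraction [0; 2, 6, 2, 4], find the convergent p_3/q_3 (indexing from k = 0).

Using pₖ = aₖpₖ₋₁ + pₖ₋₂, qₖ = aₖqₖ₋₁ + qₖ₋₂ (with p₋₁=1, p₋₂=0, q₋₁=0, q₋₂=1):
  k=0: a=0, p=0, q=1
  k=1: a=2, p=1, q=2
  k=2: a=6, p=6, q=13
  k=3: a=2, p=13, q=28

13/28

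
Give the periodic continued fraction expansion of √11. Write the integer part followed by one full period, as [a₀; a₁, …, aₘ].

[3; 3, 6]

a₀ = ⌊√11⌋ = 3.
With m₀=0, d₀=1 and mₖ₊₁ = dₖaₖ − mₖ, dₖ₊₁ = (n − mₖ₊₁²)/dₖ, aₖ₊₁ = ⌊(a₀+mₖ₊₁)/dₖ₊₁⌋:
  k=1: m=3, d=2, a=3
  k=2: m=3, d=1, a=6
d=1 and a=2a₀=6 at k=2, so the next step gives (m, d) = (3, 2) again — its k=1 value — and the period has length 2.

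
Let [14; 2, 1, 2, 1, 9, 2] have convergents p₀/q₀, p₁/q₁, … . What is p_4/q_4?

Using pₖ = aₖpₖ₋₁ + pₖ₋₂, qₖ = aₖqₖ₋₁ + qₖ₋₂ (with p₋₁=1, p₋₂=0, q₋₁=0, q₋₂=1):
  k=0: a=14, p=14, q=1
  k=1: a=2, p=29, q=2
  k=2: a=1, p=43, q=3
  k=3: a=2, p=115, q=8
  k=4: a=1, p=158, q=11

158/11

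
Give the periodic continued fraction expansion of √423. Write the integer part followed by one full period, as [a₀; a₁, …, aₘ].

a₀ = ⌊√423⌋ = 20.
With m₀=0, d₀=1 and mₖ₊₁ = dₖaₖ − mₖ, dₖ₊₁ = (n − mₖ₊₁²)/dₖ, aₖ₊₁ = ⌊(a₀+mₖ₊₁)/dₖ₊₁⌋:
  k=1: m=20, d=23, a=1
  k=2: m=3, d=18, a=1
  k=3: m=15, d=11, a=3
  k=4: m=18, d=9, a=4
  k=5: m=18, d=11, a=3
  k=6: m=15, d=18, a=1
  k=7: m=3, d=23, a=1
  k=8: m=20, d=1, a=40
d=1 and a=2a₀=40 at k=8, so the next step gives (m, d) = (20, 23) again — its k=1 value — and the period has length 8.

[20; 1, 1, 3, 4, 3, 1, 1, 40]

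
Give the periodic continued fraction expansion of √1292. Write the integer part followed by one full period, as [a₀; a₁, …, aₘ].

[35; 1, 16, 1, 70]

a₀ = ⌊√1292⌋ = 35.
With m₀=0, d₀=1 and mₖ₊₁ = dₖaₖ − mₖ, dₖ₊₁ = (n − mₖ₊₁²)/dₖ, aₖ₊₁ = ⌊(a₀+mₖ₊₁)/dₖ₊₁⌋:
  k=1: m=35, d=67, a=1
  k=2: m=32, d=4, a=16
  k=3: m=32, d=67, a=1
  k=4: m=35, d=1, a=70
d=1 and a=2a₀=70 at k=4, so the next step gives (m, d) = (35, 67) again — its k=1 value — and the period has length 4.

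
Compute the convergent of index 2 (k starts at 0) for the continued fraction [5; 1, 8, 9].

Using pₖ = aₖpₖ₋₁ + pₖ₋₂, qₖ = aₖqₖ₋₁ + qₖ₋₂ (with p₋₁=1, p₋₂=0, q₋₁=0, q₋₂=1):
  k=0: a=5, p=5, q=1
  k=1: a=1, p=6, q=1
  k=2: a=8, p=53, q=9

53/9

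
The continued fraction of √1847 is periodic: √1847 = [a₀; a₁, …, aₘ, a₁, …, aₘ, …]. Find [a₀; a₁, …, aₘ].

[42; 1, 41, 1, 84]

a₀ = ⌊√1847⌋ = 42.
With m₀=0, d₀=1 and mₖ₊₁ = dₖaₖ − mₖ, dₖ₊₁ = (n − mₖ₊₁²)/dₖ, aₖ₊₁ = ⌊(a₀+mₖ₊₁)/dₖ₊₁⌋:
  k=1: m=42, d=83, a=1
  k=2: m=41, d=2, a=41
  k=3: m=41, d=83, a=1
  k=4: m=42, d=1, a=84
d=1 and a=2a₀=84 at k=4, so the next step gives (m, d) = (42, 83) again — its k=1 value — and the period has length 4.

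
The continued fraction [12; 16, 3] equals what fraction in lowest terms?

591/49

Using pₖ = aₖpₖ₋₁ + pₖ₋₂ and qₖ = aₖqₖ₋₁ + qₖ₋₂:
  k=0: a=12, p=12, q=1
  k=1: a=16, p=193, q=16
  k=2: a=3, p=591, q=49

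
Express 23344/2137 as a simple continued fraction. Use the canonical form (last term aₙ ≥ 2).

[10; 1, 12, 9, 18]

23344 = 10·2137 + 1974
2137 = 1·1974 + 163
1974 = 12·163 + 18
163 = 9·18 + 1
18 = 18·1 + 0  (stop)
So 23344/2137 = [10; 1, 12, 9, 18].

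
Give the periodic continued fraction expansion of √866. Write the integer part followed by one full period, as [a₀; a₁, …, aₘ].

[29; 2, 2, 1, 28, 1, 2, 2, 58]

a₀ = ⌊√866⌋ = 29.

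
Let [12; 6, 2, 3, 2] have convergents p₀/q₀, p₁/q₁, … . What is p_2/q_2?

Using pₖ = aₖpₖ₋₁ + pₖ₋₂, qₖ = aₖqₖ₋₁ + qₖ₋₂ (with p₋₁=1, p₋₂=0, q₋₁=0, q₋₂=1):
  k=0: a=12, p=12, q=1
  k=1: a=6, p=73, q=6
  k=2: a=2, p=158, q=13

158/13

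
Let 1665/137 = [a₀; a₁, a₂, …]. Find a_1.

6

1665 = 12·137 + 21   →  a_0 = 12
137 = 6·21 + 11   →  a_1 = 6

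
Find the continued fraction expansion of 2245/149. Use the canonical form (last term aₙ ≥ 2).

2245 = 15*149 + 10
149 = 14*10 + 9
10 = 1*9 + 1
9 = 9*1 + 0  (stop)
So 2245/149 = [15; 14, 1, 9].

[15; 14, 1, 9]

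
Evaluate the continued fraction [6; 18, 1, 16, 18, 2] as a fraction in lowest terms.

72343/11952

Using pₖ = aₖpₖ₋₁ + pₖ₋₂ and qₖ = aₖqₖ₋₁ + qₖ₋₂:
  k=0: a=6, p=6, q=1
  k=1: a=18, p=109, q=18
  k=2: a=1, p=115, q=19
  k=3: a=16, p=1949, q=322
  k=4: a=18, p=35197, q=5815
  k=5: a=2, p=72343, q=11952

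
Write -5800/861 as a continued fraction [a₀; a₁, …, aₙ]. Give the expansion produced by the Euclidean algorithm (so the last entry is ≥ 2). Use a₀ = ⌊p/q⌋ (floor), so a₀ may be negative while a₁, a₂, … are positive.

-5800 = -7*861 + 227
861 = 3*227 + 180
227 = 1*180 + 47
180 = 3*47 + 39
47 = 1*39 + 8
39 = 4*8 + 7
8 = 1*7 + 1
7 = 7*1 + 0  (stop)
So -5800/861 = [-7; 3, 1, 3, 1, 4, 1, 7].

[-7; 3, 1, 3, 1, 4, 1, 7]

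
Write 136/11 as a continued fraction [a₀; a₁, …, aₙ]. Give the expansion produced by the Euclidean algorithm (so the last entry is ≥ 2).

136 = 12*11 + 4
11 = 2*4 + 3
4 = 1*3 + 1
3 = 3*1 + 0  (stop)
So 136/11 = [12; 2, 1, 3].

[12; 2, 1, 3]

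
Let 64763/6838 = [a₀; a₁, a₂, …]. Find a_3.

7

64763 = 9·6838 + 3221   →  a_0 = 9
6838 = 2·3221 + 396   →  a_1 = 2
3221 = 8·396 + 53   →  a_2 = 8
396 = 7·53 + 25   →  a_3 = 7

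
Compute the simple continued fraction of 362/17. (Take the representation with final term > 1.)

[21; 3, 2, 2]

362 = 21*17 + 5
17 = 3*5 + 2
5 = 2*2 + 1
2 = 2*1 + 0  (stop)
So 362/17 = [21; 3, 2, 2].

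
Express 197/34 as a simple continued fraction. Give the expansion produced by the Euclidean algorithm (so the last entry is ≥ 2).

[5; 1, 3, 1, 6]

197 = 5*34 + 27
34 = 1*27 + 7
27 = 3*7 + 6
7 = 1*6 + 1
6 = 6*1 + 0  (stop)
So 197/34 = [5; 1, 3, 1, 6].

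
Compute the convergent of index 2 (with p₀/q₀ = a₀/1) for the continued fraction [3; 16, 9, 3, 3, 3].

Using pₖ = aₖpₖ₋₁ + pₖ₋₂, qₖ = aₖqₖ₋₁ + qₖ₋₂ (with p₋₁=1, p₋₂=0, q₋₁=0, q₋₂=1):
  k=0: a=3, p=3, q=1
  k=1: a=16, p=49, q=16
  k=2: a=9, p=444, q=145

444/145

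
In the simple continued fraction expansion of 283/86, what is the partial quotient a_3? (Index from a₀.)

283 = 3·86 + 25   →  a_0 = 3
86 = 3·25 + 11   →  a_1 = 3
25 = 2·11 + 3   →  a_2 = 2
11 = 3·3 + 2   →  a_3 = 3

3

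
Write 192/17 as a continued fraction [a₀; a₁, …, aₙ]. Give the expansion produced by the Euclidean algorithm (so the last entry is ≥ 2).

[11; 3, 2, 2]

192 = 11×17 + 5
17 = 3×5 + 2
5 = 2×2 + 1
2 = 2×1 + 0  (stop)
So 192/17 = [11; 3, 2, 2].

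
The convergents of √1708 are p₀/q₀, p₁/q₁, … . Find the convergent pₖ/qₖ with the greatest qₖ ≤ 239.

7687/186

√1708 = [41; 3, 20, 3, 82, …] (period length 4).
Convergents:
  p_0/q_0 = 41/1
  p_1/q_1 = 124/3
  p_2/q_2 = 2521/61
  p_3/q_3 = 7687/186
  p_4/q_4 = 632855/15313
q_3 = 186 ≤ 239 < 15313 = q_4, so the answer is 7687/186.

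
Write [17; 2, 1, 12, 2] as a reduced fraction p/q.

1370/79

Using pₖ = aₖpₖ₋₁ + pₖ₋₂ and qₖ = aₖqₖ₋₁ + qₖ₋₂:
  k=0: a=17, p=17, q=1
  k=1: a=2, p=35, q=2
  k=2: a=1, p=52, q=3
  k=3: a=12, p=659, q=38
  k=4: a=2, p=1370, q=79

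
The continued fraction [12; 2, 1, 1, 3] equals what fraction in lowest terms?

Fold from the inside: start with 3/1.
  1 + 1/3 = 4/3
  1 + 3/4 = 7/4
  2 + 4/7 = 18/7
  12 + 7/18 = 223/18

223/18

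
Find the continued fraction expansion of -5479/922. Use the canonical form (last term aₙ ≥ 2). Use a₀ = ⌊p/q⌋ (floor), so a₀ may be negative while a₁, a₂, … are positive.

[-6; 17, 2, 1, 1, 10]

-5479 = -6*922 + 53
922 = 17*53 + 21
53 = 2*21 + 11
21 = 1*11 + 10
11 = 1*10 + 1
10 = 10*1 + 0  (stop)
So -5479/922 = [-6; 17, 2, 1, 1, 10].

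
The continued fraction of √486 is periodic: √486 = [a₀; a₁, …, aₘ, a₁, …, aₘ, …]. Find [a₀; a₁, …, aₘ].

a₀ = ⌊√486⌋ = 22.
With m₀=0, d₀=1 and mₖ₊₁ = dₖaₖ − mₖ, dₖ₊₁ = (n − mₖ₊₁²)/dₖ, aₖ₊₁ = ⌊(a₀+mₖ₊₁)/dₖ₊₁⌋:
  k=1: m=22, d=2, a=22
  k=2: m=22, d=1, a=44
d=1 and a=2a₀=44 at k=2, so the next step gives (m, d) = (22, 2) again — its k=1 value — and the period has length 2.

[22; 22, 44]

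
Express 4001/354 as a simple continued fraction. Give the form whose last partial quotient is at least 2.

[11; 3, 3, 4, 8]

4001 = 11×354 + 107
354 = 3×107 + 33
107 = 3×33 + 8
33 = 4×8 + 1
8 = 8×1 + 0  (stop)
So 4001/354 = [11; 3, 3, 4, 8].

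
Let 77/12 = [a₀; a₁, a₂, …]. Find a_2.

2

77 = 6·12 + 5   →  a_0 = 6
12 = 2·5 + 2   →  a_1 = 2
5 = 2·2 + 1   →  a_2 = 2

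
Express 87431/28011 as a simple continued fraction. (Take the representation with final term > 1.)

[3; 8, 4, 9, 5, 3, 2, 2]

87431 = 3×28011 + 3398
28011 = 8×3398 + 827
3398 = 4×827 + 90
827 = 9×90 + 17
90 = 5×17 + 5
17 = 3×5 + 2
5 = 2×2 + 1
2 = 2×1 + 0  (stop)
So 87431/28011 = [3; 8, 4, 9, 5, 3, 2, 2].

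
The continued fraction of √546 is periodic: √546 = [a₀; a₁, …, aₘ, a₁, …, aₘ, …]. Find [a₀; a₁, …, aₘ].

a₀ = ⌊√546⌋ = 23.
With m₀=0, d₀=1 and mₖ₊₁ = dₖaₖ − mₖ, dₖ₊₁ = (n − mₖ₊₁²)/dₖ, aₖ₊₁ = ⌊(a₀+mₖ₊₁)/dₖ₊₁⌋:
  k=1: m=23, d=17, a=2
  k=2: m=11, d=25, a=1
  k=3: m=14, d=14, a=2
  k=4: m=14, d=25, a=1
  k=5: m=11, d=17, a=2
  k=6: m=23, d=1, a=46
d=1 and a=2a₀=46 at k=6, so the next step gives (m, d) = (23, 17) again — its k=1 value — and the period has length 6.

[23; 2, 1, 2, 1, 2, 46]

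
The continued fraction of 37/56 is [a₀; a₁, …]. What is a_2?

37 = 0·56 + 37   →  a_0 = 0
56 = 1·37 + 19   →  a_1 = 1
37 = 1·19 + 18   →  a_2 = 1

1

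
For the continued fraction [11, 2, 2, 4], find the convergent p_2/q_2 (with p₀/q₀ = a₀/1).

57/5

Using pₖ = aₖpₖ₋₁ + pₖ₋₂, qₖ = aₖqₖ₋₁ + qₖ₋₂ (with p₋₁=1, p₋₂=0, q₋₁=0, q₋₂=1):
  k=0: a=11, p=11, q=1
  k=1: a=2, p=23, q=2
  k=2: a=2, p=57, q=5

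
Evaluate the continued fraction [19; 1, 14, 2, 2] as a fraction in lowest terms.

Using pₖ = aₖpₖ₋₁ + pₖ₋₂ and qₖ = aₖqₖ₋₁ + qₖ₋₂:
  k=0: a=19, p=19, q=1
  k=1: a=1, p=20, q=1
  k=2: a=14, p=299, q=15
  k=3: a=2, p=618, q=31
  k=4: a=2, p=1535, q=77

1535/77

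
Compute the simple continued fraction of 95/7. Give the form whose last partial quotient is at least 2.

95 = 13·7 + 4
7 = 1·4 + 3
4 = 1·3 + 1
3 = 3·1 + 0  (stop)
So 95/7 = [13; 1, 1, 3].

[13; 1, 1, 3]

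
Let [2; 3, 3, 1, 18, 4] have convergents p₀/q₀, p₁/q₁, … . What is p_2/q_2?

Using pₖ = aₖpₖ₋₁ + pₖ₋₂, qₖ = aₖqₖ₋₁ + qₖ₋₂ (with p₋₁=1, p₋₂=0, q₋₁=0, q₋₂=1):
  k=0: a=2, p=2, q=1
  k=1: a=3, p=7, q=3
  k=2: a=3, p=23, q=10

23/10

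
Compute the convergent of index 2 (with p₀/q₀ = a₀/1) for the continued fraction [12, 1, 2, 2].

38/3

Using pₖ = aₖpₖ₋₁ + pₖ₋₂, qₖ = aₖqₖ₋₁ + qₖ₋₂ (with p₋₁=1, p₋₂=0, q₋₁=0, q₋₂=1):
  k=0: a=12, p=12, q=1
  k=1: a=1, p=13, q=1
  k=2: a=2, p=38, q=3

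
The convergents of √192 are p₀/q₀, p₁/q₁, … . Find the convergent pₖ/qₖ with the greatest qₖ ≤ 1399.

18817/1358

√192 = [13; 1, 5, 1, 26, …] (period length 4).
Convergents:
  p_0/q_0 = 13/1
  p_1/q_1 = 14/1
  p_2/q_2 = 83/6
  p_3/q_3 = 97/7
  p_4/q_4 = 2605/188
  p_5/q_5 = 2702/195
  p_6/q_6 = 16115/1163
  p_7/q_7 = 18817/1358
  p_8/q_8 = 505357/36471
q_7 = 1358 ≤ 1399 < 36471 = q_8, so the answer is 18817/1358.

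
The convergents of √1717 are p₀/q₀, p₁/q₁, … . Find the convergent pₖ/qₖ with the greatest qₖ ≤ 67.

663/16

√1717 = [41; 2, 3, 2, 4, 2, 3, 2, 82, …] (period length 8).
Convergents:
  p_0/q_0 = 41/1
  p_1/q_1 = 83/2
  p_2/q_2 = 290/7
  p_3/q_3 = 663/16
  p_4/q_4 = 2942/71
q_3 = 16 ≤ 67 < 71 = q_4, so the answer is 663/16.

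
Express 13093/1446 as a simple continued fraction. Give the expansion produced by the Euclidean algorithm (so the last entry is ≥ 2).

13093 = 9*1446 + 79
1446 = 18*79 + 24
79 = 3*24 + 7
24 = 3*7 + 3
7 = 2*3 + 1
3 = 3*1 + 0  (stop)
So 13093/1446 = [9; 18, 3, 3, 2, 3].

[9; 18, 3, 3, 2, 3]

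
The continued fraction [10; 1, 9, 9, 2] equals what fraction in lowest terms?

Fold from the inside: start with 2/1.
  9 + 1/2 = 19/2
  9 + 2/19 = 173/19
  1 + 19/173 = 192/173
  10 + 173/192 = 2093/192

2093/192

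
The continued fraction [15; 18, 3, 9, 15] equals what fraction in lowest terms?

116673/7750

Using pₖ = aₖpₖ₋₁ + pₖ₋₂ and qₖ = aₖqₖ₋₁ + qₖ₋₂:
  k=0: a=15, p=15, q=1
  k=1: a=18, p=271, q=18
  k=2: a=3, p=828, q=55
  k=3: a=9, p=7723, q=513
  k=4: a=15, p=116673, q=7750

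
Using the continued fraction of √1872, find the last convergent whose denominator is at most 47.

649/15

√1872 = [43; 3, 1, 3, 86, …] (period length 4).
Convergents:
  p_0/q_0 = 43/1
  p_1/q_1 = 130/3
  p_2/q_2 = 173/4
  p_3/q_3 = 649/15
  p_4/q_4 = 55987/1294
q_3 = 15 ≤ 47 < 1294 = q_4, so the answer is 649/15.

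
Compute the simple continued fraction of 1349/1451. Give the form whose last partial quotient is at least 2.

1349 = 0·1451 + 1349
1451 = 1·1349 + 102
1349 = 13·102 + 23
102 = 4·23 + 10
23 = 2·10 + 3
10 = 3·3 + 1
3 = 3·1 + 0  (stop)
So 1349/1451 = [0; 1, 13, 4, 2, 3, 3].

[0; 1, 13, 4, 2, 3, 3]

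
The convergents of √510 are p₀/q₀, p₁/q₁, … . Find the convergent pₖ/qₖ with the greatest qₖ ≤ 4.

√510 = [22; 1, 1, 2, 1, 1, 44, …] (period length 6).
Convergents:
  p_0/q_0 = 22/1
  p_1/q_1 = 23/1
  p_2/q_2 = 45/2
  p_3/q_3 = 113/5
q_2 = 2 ≤ 4 < 5 = q_3, so the answer is 45/2.

45/2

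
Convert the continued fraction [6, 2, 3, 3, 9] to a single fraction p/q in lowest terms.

1377/214

Fold from the inside: start with 9/1.
  3 + 1/9 = 28/9
  3 + 9/28 = 93/28
  2 + 28/93 = 214/93
  6 + 93/214 = 1377/214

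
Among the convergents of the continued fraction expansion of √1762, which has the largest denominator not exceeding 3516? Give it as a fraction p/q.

√1762 = [41; 1, 40, 1, 82, …] (period length 4).
Convergents:
  p_0/q_0 = 41/1
  p_1/q_1 = 42/1
  p_2/q_2 = 1721/41
  p_3/q_3 = 1763/42
  p_4/q_4 = 146287/3485
  p_5/q_5 = 148050/3527
q_4 = 3485 ≤ 3516 < 3527 = q_5, so the answer is 146287/3485.

146287/3485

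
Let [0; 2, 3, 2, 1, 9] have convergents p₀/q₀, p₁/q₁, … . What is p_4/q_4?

Using pₖ = aₖpₖ₋₁ + pₖ₋₂, qₖ = aₖqₖ₋₁ + qₖ₋₂ (with p₋₁=1, p₋₂=0, q₋₁=0, q₋₂=1):
  k=0: a=0, p=0, q=1
  k=1: a=2, p=1, q=2
  k=2: a=3, p=3, q=7
  k=3: a=2, p=7, q=16
  k=4: a=1, p=10, q=23

10/23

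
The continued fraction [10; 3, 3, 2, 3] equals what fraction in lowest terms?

Using pₖ = aₖpₖ₋₁ + pₖ₋₂ and qₖ = aₖqₖ₋₁ + qₖ₋₂:
  k=0: a=10, p=10, q=1
  k=1: a=3, p=31, q=3
  k=2: a=3, p=103, q=10
  k=3: a=2, p=237, q=23
  k=4: a=3, p=814, q=79

814/79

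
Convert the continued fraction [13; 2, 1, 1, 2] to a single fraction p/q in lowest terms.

174/13

Using pₖ = aₖpₖ₋₁ + pₖ₋₂ and qₖ = aₖqₖ₋₁ + qₖ₋₂:
  k=0: a=13, p=13, q=1
  k=1: a=2, p=27, q=2
  k=2: a=1, p=40, q=3
  k=3: a=1, p=67, q=5
  k=4: a=2, p=174, q=13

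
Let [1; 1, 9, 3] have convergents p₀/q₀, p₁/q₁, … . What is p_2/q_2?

Using pₖ = aₖpₖ₋₁ + pₖ₋₂, qₖ = aₖqₖ₋₁ + qₖ₋₂ (with p₋₁=1, p₋₂=0, q₋₁=0, q₋₂=1):
  k=0: a=1, p=1, q=1
  k=1: a=1, p=2, q=1
  k=2: a=9, p=19, q=10

19/10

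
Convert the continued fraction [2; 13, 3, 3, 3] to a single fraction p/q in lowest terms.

Fold from the inside: start with 3/1.
  3 + 1/3 = 10/3
  3 + 3/10 = 33/10
  13 + 10/33 = 439/33
  2 + 33/439 = 911/439

911/439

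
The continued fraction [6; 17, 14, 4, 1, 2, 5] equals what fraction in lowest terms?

Fold from the inside: start with 5/1.
  2 + 1/5 = 11/5
  1 + 5/11 = 16/11
  4 + 11/16 = 75/16
  14 + 16/75 = 1066/75
  17 + 75/1066 = 18197/1066
  6 + 1066/18197 = 110248/18197

110248/18197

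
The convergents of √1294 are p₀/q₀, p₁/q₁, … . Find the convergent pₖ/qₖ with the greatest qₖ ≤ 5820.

√1294 = [35; 1, 34, 1, 70, …] (period length 4).
Convergents:
  p_0/q_0 = 35/1
  p_1/q_1 = 36/1
  p_2/q_2 = 1259/35
  p_3/q_3 = 1295/36
  p_4/q_4 = 91909/2555
  p_5/q_5 = 93204/2591
  p_6/q_6 = 3260845/90649
q_5 = 2591 ≤ 5820 < 90649 = q_6, so the answer is 93204/2591.

93204/2591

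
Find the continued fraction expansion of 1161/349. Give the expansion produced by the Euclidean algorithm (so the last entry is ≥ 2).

[3; 3, 16, 3, 2]

1161 = 3·349 + 114
349 = 3·114 + 7
114 = 16·7 + 2
7 = 3·2 + 1
2 = 2·1 + 0  (stop)
So 1161/349 = [3; 3, 16, 3, 2].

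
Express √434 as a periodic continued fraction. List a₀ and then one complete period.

[20; 1, 4, 1, 40]

a₀ = ⌊√434⌋ = 20.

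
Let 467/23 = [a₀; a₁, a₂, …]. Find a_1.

467 = 20·23 + 7   →  a_0 = 20
23 = 3·7 + 2   →  a_1 = 3

3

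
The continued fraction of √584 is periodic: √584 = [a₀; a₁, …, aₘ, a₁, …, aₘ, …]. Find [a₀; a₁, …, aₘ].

a₀ = ⌊√584⌋ = 24.

[24; 6, 48]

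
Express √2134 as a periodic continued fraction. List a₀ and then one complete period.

a₀ = ⌊√2134⌋ = 46.
With m₀=0, d₀=1 and mₖ₊₁ = dₖaₖ − mₖ, dₖ₊₁ = (n − mₖ₊₁²)/dₖ, aₖ₊₁ = ⌊(a₀+mₖ₊₁)/dₖ₊₁⌋:
  k=1: m=46, d=18, a=5
  k=2: m=44, d=11, a=8
  k=3: m=44, d=18, a=5
  k=4: m=46, d=1, a=92
d=1 and a=2a₀=92 at k=4, so the next step gives (m, d) = (46, 18) again — its k=1 value — and the period has length 4.

[46; 5, 8, 5, 92]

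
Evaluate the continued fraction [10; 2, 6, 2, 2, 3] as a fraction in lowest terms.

Fold from the inside: start with 3/1.
  2 + 1/3 = 7/3
  2 + 3/7 = 17/7
  6 + 7/17 = 109/17
  2 + 17/109 = 235/109
  10 + 109/235 = 2459/235

2459/235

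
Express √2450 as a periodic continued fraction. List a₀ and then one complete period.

[49; 2, 98]

a₀ = ⌊√2450⌋ = 49.
With m₀=0, d₀=1 and mₖ₊₁ = dₖaₖ − mₖ, dₖ₊₁ = (n − mₖ₊₁²)/dₖ, aₖ₊₁ = ⌊(a₀+mₖ₊₁)/dₖ₊₁⌋:
  k=1: m=49, d=49, a=2
  k=2: m=49, d=1, a=98
d=1 and a=2a₀=98 at k=2, so the next step gives (m, d) = (49, 49) again — its k=1 value — and the period has length 2.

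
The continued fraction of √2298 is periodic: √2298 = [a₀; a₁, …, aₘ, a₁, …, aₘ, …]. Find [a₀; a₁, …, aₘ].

[47; 1, 14, 1, 94]

a₀ = ⌊√2298⌋ = 47.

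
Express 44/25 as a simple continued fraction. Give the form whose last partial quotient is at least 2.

44 = 1*25 + 19
25 = 1*19 + 6
19 = 3*6 + 1
6 = 6*1 + 0  (stop)
So 44/25 = [1; 1, 3, 6].

[1; 1, 3, 6]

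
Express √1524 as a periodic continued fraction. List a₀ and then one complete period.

a₀ = ⌊√1524⌋ = 39.

[39; 26, 78]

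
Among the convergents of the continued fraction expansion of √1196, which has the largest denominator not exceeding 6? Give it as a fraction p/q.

173/5

√1196 = [34; 1, 1, 2, 1, 1, 68, …] (period length 6).
Convergents:
  p_0/q_0 = 34/1
  p_1/q_1 = 35/1
  p_2/q_2 = 69/2
  p_3/q_3 = 173/5
  p_4/q_4 = 242/7
q_3 = 5 ≤ 6 < 7 = q_4, so the answer is 173/5.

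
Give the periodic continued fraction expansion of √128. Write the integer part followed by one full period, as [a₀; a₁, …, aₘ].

[11; 3, 5, 3, 22]

a₀ = ⌊√128⌋ = 11.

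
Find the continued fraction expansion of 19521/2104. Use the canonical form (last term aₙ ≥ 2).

19521 = 9×2104 + 585
2104 = 3×585 + 349
585 = 1×349 + 236
349 = 1×236 + 113
236 = 2×113 + 10
113 = 11×10 + 3
10 = 3×3 + 1
3 = 3×1 + 0  (stop)
So 19521/2104 = [9; 3, 1, 1, 2, 11, 3, 3].

[9; 3, 1, 1, 2, 11, 3, 3]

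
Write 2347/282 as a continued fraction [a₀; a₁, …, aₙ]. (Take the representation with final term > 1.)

2347 = 8*282 + 91
282 = 3*91 + 9
91 = 10*9 + 1
9 = 9*1 + 0  (stop)
So 2347/282 = [8; 3, 10, 9].

[8; 3, 10, 9]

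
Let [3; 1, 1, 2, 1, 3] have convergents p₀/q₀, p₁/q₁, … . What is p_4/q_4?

25/7

Using pₖ = aₖpₖ₋₁ + pₖ₋₂, qₖ = aₖqₖ₋₁ + qₖ₋₂ (with p₋₁=1, p₋₂=0, q₋₁=0, q₋₂=1):
  k=0: a=3, p=3, q=1
  k=1: a=1, p=4, q=1
  k=2: a=1, p=7, q=2
  k=3: a=2, p=18, q=5
  k=4: a=1, p=25, q=7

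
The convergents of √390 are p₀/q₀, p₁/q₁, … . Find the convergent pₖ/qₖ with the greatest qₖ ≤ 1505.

12481/632

√390 = [19; 1, 2, 1, 38, …] (period length 4).
Convergents:
  p_0/q_0 = 19/1
  p_1/q_1 = 20/1
  p_2/q_2 = 59/3
  p_3/q_3 = 79/4
  p_4/q_4 = 3061/155
  p_5/q_5 = 3140/159
  p_6/q_6 = 9341/473
  p_7/q_7 = 12481/632
  p_8/q_8 = 483619/24489
q_7 = 632 ≤ 1505 < 24489 = q_8, so the answer is 12481/632.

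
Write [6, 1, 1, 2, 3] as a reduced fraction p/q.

Using pₖ = aₖpₖ₋₁ + pₖ₋₂ and qₖ = aₖqₖ₋₁ + qₖ₋₂:
  k=0: a=6, p=6, q=1
  k=1: a=1, p=7, q=1
  k=2: a=1, p=13, q=2
  k=3: a=2, p=33, q=5
  k=4: a=3, p=112, q=17

112/17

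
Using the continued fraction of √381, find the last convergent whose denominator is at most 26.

488/25

√381 = [19; 1, 1, 12, 1, 1, 38, …] (period length 6).
Convergents:
  p_0/q_0 = 19/1
  p_1/q_1 = 20/1
  p_2/q_2 = 39/2
  p_3/q_3 = 488/25
  p_4/q_4 = 527/27
q_3 = 25 ≤ 26 < 27 = q_4, so the answer is 488/25.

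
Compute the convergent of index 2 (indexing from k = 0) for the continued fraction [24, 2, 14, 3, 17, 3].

710/29

Using pₖ = aₖpₖ₋₁ + pₖ₋₂, qₖ = aₖqₖ₋₁ + qₖ₋₂ (with p₋₁=1, p₋₂=0, q₋₁=0, q₋₂=1):
  k=0: a=24, p=24, q=1
  k=1: a=2, p=49, q=2
  k=2: a=14, p=710, q=29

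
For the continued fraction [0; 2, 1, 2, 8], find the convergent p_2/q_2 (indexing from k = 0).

Using pₖ = aₖpₖ₋₁ + pₖ₋₂, qₖ = aₖqₖ₋₁ + qₖ₋₂ (with p₋₁=1, p₋₂=0, q₋₁=0, q₋₂=1):
  k=0: a=0, p=0, q=1
  k=1: a=2, p=1, q=2
  k=2: a=1, p=1, q=3

1/3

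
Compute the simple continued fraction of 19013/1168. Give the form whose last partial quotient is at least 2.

19013 = 16·1168 + 325
1168 = 3·325 + 193
325 = 1·193 + 132
193 = 1·132 + 61
132 = 2·61 + 10
61 = 6·10 + 1
10 = 10·1 + 0  (stop)
So 19013/1168 = [16; 3, 1, 1, 2, 6, 10].

[16; 3, 1, 1, 2, 6, 10]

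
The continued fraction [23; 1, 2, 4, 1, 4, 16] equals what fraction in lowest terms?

29563/1248

Fold from the inside: start with 16/1.
  4 + 1/16 = 65/16
  1 + 16/65 = 81/65
  4 + 65/81 = 389/81
  2 + 81/389 = 859/389
  1 + 389/859 = 1248/859
  23 + 859/1248 = 29563/1248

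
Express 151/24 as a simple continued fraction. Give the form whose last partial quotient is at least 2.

151 = 6*24 + 7
24 = 3*7 + 3
7 = 2*3 + 1
3 = 3*1 + 0  (stop)
So 151/24 = [6; 3, 2, 3].

[6; 3, 2, 3]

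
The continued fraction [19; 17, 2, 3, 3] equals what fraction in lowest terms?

Using pₖ = aₖpₖ₋₁ + pₖ₋₂ and qₖ = aₖqₖ₋₁ + qₖ₋₂:
  k=0: a=19, p=19, q=1
  k=1: a=17, p=324, q=17
  k=2: a=2, p=667, q=35
  k=3: a=3, p=2325, q=122
  k=4: a=3, p=7642, q=401

7642/401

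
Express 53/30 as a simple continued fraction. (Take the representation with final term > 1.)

53 = 1*30 + 23
30 = 1*23 + 7
23 = 3*7 + 2
7 = 3*2 + 1
2 = 2*1 + 0  (stop)
So 53/30 = [1; 1, 3, 3, 2].

[1; 1, 3, 3, 2]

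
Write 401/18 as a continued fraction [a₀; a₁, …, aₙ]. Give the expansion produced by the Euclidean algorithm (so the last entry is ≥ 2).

401 = 22·18 + 5
18 = 3·5 + 3
5 = 1·3 + 2
3 = 1·2 + 1
2 = 2·1 + 0  (stop)
So 401/18 = [22; 3, 1, 1, 2].

[22; 3, 1, 1, 2]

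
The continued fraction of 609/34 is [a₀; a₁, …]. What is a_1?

1

609 = 17·34 + 31   →  a_0 = 17
34 = 1·31 + 3   →  a_1 = 1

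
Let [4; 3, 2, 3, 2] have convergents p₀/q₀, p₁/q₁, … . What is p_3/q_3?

Using pₖ = aₖpₖ₋₁ + pₖ₋₂, qₖ = aₖqₖ₋₁ + qₖ₋₂ (with p₋₁=1, p₋₂=0, q₋₁=0, q₋₂=1):
  k=0: a=4, p=4, q=1
  k=1: a=3, p=13, q=3
  k=2: a=2, p=30, q=7
  k=3: a=3, p=103, q=24

103/24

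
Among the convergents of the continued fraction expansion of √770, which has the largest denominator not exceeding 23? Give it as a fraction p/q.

111/4

√770 = [27; 1, 2, 1, 54, …] (period length 4).
Convergents:
  p_0/q_0 = 27/1
  p_1/q_1 = 28/1
  p_2/q_2 = 83/3
  p_3/q_3 = 111/4
  p_4/q_4 = 6077/219
q_3 = 4 ≤ 23 < 219 = q_4, so the answer is 111/4.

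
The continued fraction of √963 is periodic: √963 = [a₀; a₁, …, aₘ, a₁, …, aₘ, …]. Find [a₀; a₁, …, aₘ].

[31; 31, 62]

a₀ = ⌊√963⌋ = 31.
With m₀=0, d₀=1 and mₖ₊₁ = dₖaₖ − mₖ, dₖ₊₁ = (n − mₖ₊₁²)/dₖ, aₖ₊₁ = ⌊(a₀+mₖ₊₁)/dₖ₊₁⌋:
  k=1: m=31, d=2, a=31
  k=2: m=31, d=1, a=62
d=1 and a=2a₀=62 at k=2, so the next step gives (m, d) = (31, 2) again — its k=1 value — and the period has length 2.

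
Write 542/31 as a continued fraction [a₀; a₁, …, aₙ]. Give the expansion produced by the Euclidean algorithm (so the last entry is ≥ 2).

[17; 2, 15]

542 = 17·31 + 15
31 = 2·15 + 1
15 = 15·1 + 0  (stop)
So 542/31 = [17; 2, 15].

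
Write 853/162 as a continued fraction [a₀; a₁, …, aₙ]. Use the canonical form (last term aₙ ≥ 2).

[5; 3, 1, 3, 3, 3]

853 = 5·162 + 43
162 = 3·43 + 33
43 = 1·33 + 10
33 = 3·10 + 3
10 = 3·3 + 1
3 = 3·1 + 0  (stop)
So 853/162 = [5; 3, 1, 3, 3, 3].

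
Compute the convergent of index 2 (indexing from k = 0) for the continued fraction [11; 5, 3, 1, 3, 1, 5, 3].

Using pₖ = aₖpₖ₋₁ + pₖ₋₂, qₖ = aₖqₖ₋₁ + qₖ₋₂ (with p₋₁=1, p₋₂=0, q₋₁=0, q₋₂=1):
  k=0: a=11, p=11, q=1
  k=1: a=5, p=56, q=5
  k=2: a=3, p=179, q=16

179/16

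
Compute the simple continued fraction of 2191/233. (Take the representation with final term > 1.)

2191 = 9×233 + 94
233 = 2×94 + 45
94 = 2×45 + 4
45 = 11×4 + 1
4 = 4×1 + 0  (stop)
So 2191/233 = [9; 2, 2, 11, 4].

[9; 2, 2, 11, 4]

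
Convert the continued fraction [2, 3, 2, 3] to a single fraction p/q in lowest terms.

Fold from the inside: start with 3/1.
  2 + 1/3 = 7/3
  3 + 3/7 = 24/7
  2 + 7/24 = 55/24

55/24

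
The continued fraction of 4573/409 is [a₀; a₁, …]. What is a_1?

5

4573 = 11·409 + 74   →  a_0 = 11
409 = 5·74 + 39   →  a_1 = 5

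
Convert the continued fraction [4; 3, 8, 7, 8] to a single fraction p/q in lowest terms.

6260/1449

Fold from the inside: start with 8/1.
  7 + 1/8 = 57/8
  8 + 8/57 = 464/57
  3 + 57/464 = 1449/464
  4 + 464/1449 = 6260/1449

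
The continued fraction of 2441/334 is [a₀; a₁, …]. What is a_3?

2441 = 7·334 + 103   →  a_0 = 7
334 = 3·103 + 25   →  a_1 = 3
103 = 4·25 + 3   →  a_2 = 4
25 = 8·3 + 1   →  a_3 = 8

8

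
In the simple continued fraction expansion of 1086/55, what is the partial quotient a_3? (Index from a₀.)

1086 = 19·55 + 41   →  a_0 = 19
55 = 1·41 + 14   →  a_1 = 1
41 = 2·14 + 13   →  a_2 = 2
14 = 1·13 + 1   →  a_3 = 1

1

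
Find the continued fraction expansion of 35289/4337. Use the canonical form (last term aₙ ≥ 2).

[8; 7, 3, 5, 3, 5, 2]

35289 = 8·4337 + 593
4337 = 7·593 + 186
593 = 3·186 + 35
186 = 5·35 + 11
35 = 3·11 + 2
11 = 5·2 + 1
2 = 2·1 + 0  (stop)
So 35289/4337 = [8; 7, 3, 5, 3, 5, 2].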